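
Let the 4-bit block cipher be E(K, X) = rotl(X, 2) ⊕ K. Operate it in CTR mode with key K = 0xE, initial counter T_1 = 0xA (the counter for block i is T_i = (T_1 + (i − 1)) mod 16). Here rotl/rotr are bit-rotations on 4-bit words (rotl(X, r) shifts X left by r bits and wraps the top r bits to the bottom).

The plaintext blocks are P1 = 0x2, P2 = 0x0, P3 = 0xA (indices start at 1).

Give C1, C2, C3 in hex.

C1 = 0x6, C2 = 0x0, C3 = 0x7

CTR encryption: S_i = E(K, T_i) where T_i is the counter for block i; C_i = P_i ⊕ S_i.
C1: T = 0xA, S = E(K, T) = 0x4; 0x2 ⊕ 0x4 = 0x6.
C2: T = 0xB, S = E(K, T) = 0x0; 0x0 ⊕ 0x0 = 0x0.
C3: T = 0xC, S = E(K, T) = 0xD; 0xA ⊕ 0xD = 0x7.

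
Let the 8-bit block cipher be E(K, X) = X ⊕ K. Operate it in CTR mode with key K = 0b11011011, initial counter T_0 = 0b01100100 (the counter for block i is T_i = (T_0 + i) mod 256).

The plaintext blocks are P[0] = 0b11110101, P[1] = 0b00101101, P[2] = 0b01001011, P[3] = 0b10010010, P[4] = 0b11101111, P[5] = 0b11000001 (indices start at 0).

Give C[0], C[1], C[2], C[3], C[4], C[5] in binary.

C[0] = 0b01001010, C[1] = 0b10010011, C[2] = 0b11110110, C[3] = 0b00101110, C[4] = 0b01011100, C[5] = 0b01110011

CTR encryption: S_i = E(K, T_i) where T_i is the counter for block i; C_i = P_i ⊕ S_i.
C[0]: T = 0b01100100, S = E(K, T) = 0b10111111; 0b11110101 ⊕ 0b10111111 = 0b01001010.
C[1]: T = 0b01100101, S = E(K, T) = 0b10111110; 0b00101101 ⊕ 0b10111110 = 0b10010011.
C[2]: T = 0b01100110, S = E(K, T) = 0b10111101; 0b01001011 ⊕ 0b10111101 = 0b11110110.
C[3]: T = 0b01100111, S = E(K, T) = 0b10111100; 0b10010010 ⊕ 0b10111100 = 0b00101110.
C[4]: T = 0b01101000, S = E(K, T) = 0b10110011; 0b11101111 ⊕ 0b10110011 = 0b01011100.
C[5]: T = 0b01101001, S = E(K, T) = 0b10110010; 0b11000001 ⊕ 0b10110010 = 0b01110011.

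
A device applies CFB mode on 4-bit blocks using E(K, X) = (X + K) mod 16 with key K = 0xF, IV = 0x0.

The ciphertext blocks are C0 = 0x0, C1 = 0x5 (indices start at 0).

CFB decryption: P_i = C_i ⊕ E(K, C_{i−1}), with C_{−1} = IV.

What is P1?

P1 = 0xA

P1: E(K, 0x0) = 0xF; 0x5 ⊕ 0xF = 0xA.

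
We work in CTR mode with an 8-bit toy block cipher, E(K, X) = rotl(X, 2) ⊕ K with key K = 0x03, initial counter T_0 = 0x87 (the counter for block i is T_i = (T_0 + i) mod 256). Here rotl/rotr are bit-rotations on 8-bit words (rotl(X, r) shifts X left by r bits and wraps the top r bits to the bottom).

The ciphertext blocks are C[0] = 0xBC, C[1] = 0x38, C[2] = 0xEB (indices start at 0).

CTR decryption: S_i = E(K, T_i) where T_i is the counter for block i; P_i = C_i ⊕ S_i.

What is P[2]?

P[2] = 0xCE

P[2]: T = 0x89, S = E(K, T) = 0x25; 0xEB ⊕ 0x25 = 0xCE.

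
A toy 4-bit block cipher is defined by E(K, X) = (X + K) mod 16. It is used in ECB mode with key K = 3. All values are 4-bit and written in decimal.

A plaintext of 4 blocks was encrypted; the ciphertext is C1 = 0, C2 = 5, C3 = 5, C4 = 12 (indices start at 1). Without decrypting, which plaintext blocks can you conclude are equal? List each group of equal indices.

ECB encrypts each block independently with the same key, so equal ciphertext blocks imply equal plaintext blocks.
C2 = C3 = 5, so P2 = P3.

P2 = P3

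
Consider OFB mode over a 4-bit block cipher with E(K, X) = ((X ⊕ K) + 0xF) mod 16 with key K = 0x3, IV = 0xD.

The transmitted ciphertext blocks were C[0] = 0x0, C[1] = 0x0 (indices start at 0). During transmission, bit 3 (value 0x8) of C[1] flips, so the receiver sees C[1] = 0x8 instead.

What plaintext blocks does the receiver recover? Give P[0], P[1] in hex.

OFB decryption: S_i = E(K, S_{i−1}) with S_{−1} = IV; P_i = C_i ⊕ S_i.
Only C[1] changed, to 0x8. In OFB, a change in C_i flips the same bit in P_i only; the keystream is unaffected. Decrypting the received ciphertext:
P[0]: S = E(K, 0xD) = 0xD; 0x0 ⊕ 0xD = 0xD.
P[1]: S = E(K, 0xD) = 0xD; 0x8 ⊕ 0xD = 0x5.
Blocks that differ from the original plaintext: P[1].

P[0] = 0xD, P[1] = 0x5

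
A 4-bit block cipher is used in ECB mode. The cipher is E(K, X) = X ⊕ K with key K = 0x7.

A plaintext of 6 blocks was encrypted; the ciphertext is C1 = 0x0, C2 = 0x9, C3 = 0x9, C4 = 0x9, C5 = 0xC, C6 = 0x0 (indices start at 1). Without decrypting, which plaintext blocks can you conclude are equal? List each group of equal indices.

P1 = P6; P2 = P3 = P4

ECB encrypts each block independently with the same key, so equal ciphertext blocks imply equal plaintext blocks.
C1 = C6 = 0x0, so P1 = P6.
C2 = C3 = C4 = 0x9, so P2 = P3 = P4.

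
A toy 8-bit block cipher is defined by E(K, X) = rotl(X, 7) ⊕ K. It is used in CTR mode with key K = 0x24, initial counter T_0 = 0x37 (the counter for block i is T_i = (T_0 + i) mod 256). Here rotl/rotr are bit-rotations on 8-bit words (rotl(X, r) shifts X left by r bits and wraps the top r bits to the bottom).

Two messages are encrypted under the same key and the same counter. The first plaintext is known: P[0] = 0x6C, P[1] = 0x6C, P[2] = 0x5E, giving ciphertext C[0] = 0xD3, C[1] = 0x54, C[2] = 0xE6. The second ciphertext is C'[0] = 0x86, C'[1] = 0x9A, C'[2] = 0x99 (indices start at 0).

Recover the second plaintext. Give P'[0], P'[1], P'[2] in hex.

In CTR with a reused counter, both messages share the same keystream S_i, so C_i ⊕ C'_i = P_i ⊕ P'_i and thus P'_i = P_i ⊕ C_i ⊕ C'_i.
P'[0]: 0x6C ⊕ 0xD3 ⊕ 0x86 = 0x39.
P'[1]: 0x6C ⊕ 0x54 ⊕ 0x9A = 0xA2.
P'[2]: 0x5E ⊕ 0xE6 ⊕ 0x99 = 0x21.

P'[0] = 0x39, P'[1] = 0xA2, P'[2] = 0x21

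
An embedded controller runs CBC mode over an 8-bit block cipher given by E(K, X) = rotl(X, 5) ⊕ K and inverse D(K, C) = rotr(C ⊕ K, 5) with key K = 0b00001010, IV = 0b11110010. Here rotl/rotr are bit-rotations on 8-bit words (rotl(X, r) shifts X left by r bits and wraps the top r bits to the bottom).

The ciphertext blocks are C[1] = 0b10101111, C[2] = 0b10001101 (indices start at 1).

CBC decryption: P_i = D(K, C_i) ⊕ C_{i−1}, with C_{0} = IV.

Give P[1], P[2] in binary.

P[1] = 0b11011111, P[2] = 0b10010011

P[1]: D(K, 0b10101111) = 0b00101101; 0b00101101 ⊕ 0b11110010 = 0b11011111.
P[2]: D(K, 0b10001101) = 0b00111100; 0b00111100 ⊕ 0b10101111 = 0b10010011.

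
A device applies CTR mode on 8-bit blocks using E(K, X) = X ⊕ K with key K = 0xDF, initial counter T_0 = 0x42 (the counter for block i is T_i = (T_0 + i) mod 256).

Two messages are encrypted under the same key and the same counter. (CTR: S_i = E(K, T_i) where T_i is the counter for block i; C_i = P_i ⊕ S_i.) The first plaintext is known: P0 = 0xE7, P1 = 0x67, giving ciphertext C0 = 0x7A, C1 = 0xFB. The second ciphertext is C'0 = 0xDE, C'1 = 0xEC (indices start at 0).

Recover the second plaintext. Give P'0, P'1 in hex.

In CTR with a reused counter, both messages share the same keystream S_i, so C_i ⊕ C'_i = P_i ⊕ P'_i and thus P'_i = P_i ⊕ C_i ⊕ C'_i.
P'0: 0xE7 ⊕ 0x7A ⊕ 0xDE = 0x43.
P'1: 0x67 ⊕ 0xFB ⊕ 0xEC = 0x70.

P'0 = 0x43, P'1 = 0x70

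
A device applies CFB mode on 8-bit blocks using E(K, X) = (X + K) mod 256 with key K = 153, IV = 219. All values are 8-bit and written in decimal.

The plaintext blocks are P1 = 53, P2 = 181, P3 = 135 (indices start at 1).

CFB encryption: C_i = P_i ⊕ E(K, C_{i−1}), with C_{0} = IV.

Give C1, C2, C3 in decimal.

C1: E(K, 219) = 116; 53 ⊕ 116 = 65.
C2: E(K, 65) = 218; 181 ⊕ 218 = 111.
C3: E(K, 111) = 8; 135 ⊕ 8 = 143.

C1 = 65, C2 = 111, C3 = 143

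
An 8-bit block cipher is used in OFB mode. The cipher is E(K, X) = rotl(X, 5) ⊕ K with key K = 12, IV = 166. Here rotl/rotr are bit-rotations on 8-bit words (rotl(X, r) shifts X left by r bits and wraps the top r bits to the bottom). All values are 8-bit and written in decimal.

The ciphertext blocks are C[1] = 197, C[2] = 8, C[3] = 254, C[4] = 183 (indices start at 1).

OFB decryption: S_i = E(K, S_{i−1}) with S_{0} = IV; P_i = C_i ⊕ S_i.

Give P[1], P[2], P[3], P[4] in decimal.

P[1]: S = E(K, 166) = 216; 197 ⊕ 216 = 29.
P[2]: S = E(K, 216) = 23; 8 ⊕ 23 = 31.
P[3]: S = E(K, 23) = 238; 254 ⊕ 238 = 16.
P[4]: S = E(K, 238) = 209; 183 ⊕ 209 = 102.

P[1] = 29, P[2] = 31, P[3] = 16, P[4] = 102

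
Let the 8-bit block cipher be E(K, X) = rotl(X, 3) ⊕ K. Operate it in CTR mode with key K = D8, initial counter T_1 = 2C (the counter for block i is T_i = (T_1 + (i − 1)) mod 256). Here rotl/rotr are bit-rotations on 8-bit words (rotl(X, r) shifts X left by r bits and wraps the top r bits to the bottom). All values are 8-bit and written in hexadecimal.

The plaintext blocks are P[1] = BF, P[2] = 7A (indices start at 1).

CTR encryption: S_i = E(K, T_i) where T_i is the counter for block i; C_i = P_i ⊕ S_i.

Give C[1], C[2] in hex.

C[1]: T = 2C, S = E(K, T) = B9; BF ⊕ B9 = 06.
C[2]: T = 2D, S = E(K, T) = B1; 7A ⊕ B1 = CB.

C[1] = 06, C[2] = CB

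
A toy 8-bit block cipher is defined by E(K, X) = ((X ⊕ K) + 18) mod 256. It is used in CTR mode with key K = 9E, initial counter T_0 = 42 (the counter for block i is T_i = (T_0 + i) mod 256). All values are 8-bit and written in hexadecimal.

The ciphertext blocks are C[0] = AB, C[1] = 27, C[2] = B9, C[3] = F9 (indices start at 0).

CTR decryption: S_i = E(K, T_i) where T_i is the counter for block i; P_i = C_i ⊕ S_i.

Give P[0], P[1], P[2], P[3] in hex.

P[0] = 5F, P[1] = D2, P[2] = 4B, P[3] = 0A

P[0]: T = 42, S = E(K, T) = F4; AB ⊕ F4 = 5F.
P[1]: T = 43, S = E(K, T) = F5; 27 ⊕ F5 = D2.
P[2]: T = 44, S = E(K, T) = F2; B9 ⊕ F2 = 4B.
P[3]: T = 45, S = E(K, T) = F3; F9 ⊕ F3 = 0A.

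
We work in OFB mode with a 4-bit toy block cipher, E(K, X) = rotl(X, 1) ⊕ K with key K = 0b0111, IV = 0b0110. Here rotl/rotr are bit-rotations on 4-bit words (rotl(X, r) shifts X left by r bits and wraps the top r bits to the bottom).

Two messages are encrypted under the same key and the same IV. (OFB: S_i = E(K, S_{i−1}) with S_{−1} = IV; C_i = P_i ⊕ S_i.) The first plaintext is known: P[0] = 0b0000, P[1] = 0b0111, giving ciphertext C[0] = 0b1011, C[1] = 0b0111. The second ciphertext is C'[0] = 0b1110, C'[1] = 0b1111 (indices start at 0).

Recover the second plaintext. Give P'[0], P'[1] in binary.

P'[0] = 0b0101, P'[1] = 0b1111

In OFB with a reused IV, both messages share the same keystream S_i, so C_i ⊕ C'_i = P_i ⊕ P'_i and thus P'_i = P_i ⊕ C_i ⊕ C'_i.
P'[0]: 0b0000 ⊕ 0b1011 ⊕ 0b1110 = 0b0101.
P'[1]: 0b0111 ⊕ 0b0111 ⊕ 0b1111 = 0b1111.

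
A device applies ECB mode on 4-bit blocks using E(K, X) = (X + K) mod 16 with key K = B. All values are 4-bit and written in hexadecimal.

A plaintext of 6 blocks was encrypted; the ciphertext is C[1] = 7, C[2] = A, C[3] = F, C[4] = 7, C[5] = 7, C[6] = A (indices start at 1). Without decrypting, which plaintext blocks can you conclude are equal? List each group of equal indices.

P[1] = P[4] = P[5]; P[2] = P[6]

ECB encrypts each block independently with the same key, so equal ciphertext blocks imply equal plaintext blocks.
C[1] = C[4] = C[5] = 7, so P[1] = P[4] = P[5].
C[2] = C[6] = A, so P[2] = P[6].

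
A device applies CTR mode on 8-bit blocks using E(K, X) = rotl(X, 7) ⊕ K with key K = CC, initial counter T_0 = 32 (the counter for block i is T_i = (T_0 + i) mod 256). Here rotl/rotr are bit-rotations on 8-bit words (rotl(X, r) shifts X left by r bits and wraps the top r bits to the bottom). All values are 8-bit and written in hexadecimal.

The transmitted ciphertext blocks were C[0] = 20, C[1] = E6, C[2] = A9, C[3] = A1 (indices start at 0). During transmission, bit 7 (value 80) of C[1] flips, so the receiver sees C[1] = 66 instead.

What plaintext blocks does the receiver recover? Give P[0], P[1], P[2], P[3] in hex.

CTR decryption: S_i = E(K, T_i) where T_i is the counter for block i; P_i = C_i ⊕ S_i.
Only C[1] changed, to 66. In CTR, a change in C_i flips the same bit in P_i only; the keystream is unaffected. Decrypting the received ciphertext:
P[0]: T = 32, S = E(K, T) = D5; 20 ⊕ D5 = F5.
P[1]: T = 33, S = E(K, T) = 55; 66 ⊕ 55 = 33.
P[2]: T = 34, S = E(K, T) = D6; A9 ⊕ D6 = 7F.
P[3]: T = 35, S = E(K, T) = 56; A1 ⊕ 56 = F7.
Blocks that differ from the original plaintext: P[1].

P[0] = F5, P[1] = 33, P[2] = 7F, P[3] = F7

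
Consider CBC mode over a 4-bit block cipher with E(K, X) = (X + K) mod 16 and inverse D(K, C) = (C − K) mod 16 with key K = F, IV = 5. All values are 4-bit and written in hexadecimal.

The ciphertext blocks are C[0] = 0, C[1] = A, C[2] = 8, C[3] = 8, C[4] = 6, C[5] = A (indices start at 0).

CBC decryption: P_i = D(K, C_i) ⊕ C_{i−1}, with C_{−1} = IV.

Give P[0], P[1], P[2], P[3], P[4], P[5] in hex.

P[0] = 4, P[1] = B, P[2] = 3, P[3] = 1, P[4] = F, P[5] = D

P[0]: D(K, 0) = 1; 1 ⊕ 5 = 4.
P[1]: D(K, A) = B; B ⊕ 0 = B.
P[2]: D(K, 8) = 9; 9 ⊕ A = 3.
P[3]: D(K, 8) = 9; 9 ⊕ 8 = 1.
P[4]: D(K, 6) = 7; 7 ⊕ 8 = F.
P[5]: D(K, A) = B; B ⊕ 6 = D.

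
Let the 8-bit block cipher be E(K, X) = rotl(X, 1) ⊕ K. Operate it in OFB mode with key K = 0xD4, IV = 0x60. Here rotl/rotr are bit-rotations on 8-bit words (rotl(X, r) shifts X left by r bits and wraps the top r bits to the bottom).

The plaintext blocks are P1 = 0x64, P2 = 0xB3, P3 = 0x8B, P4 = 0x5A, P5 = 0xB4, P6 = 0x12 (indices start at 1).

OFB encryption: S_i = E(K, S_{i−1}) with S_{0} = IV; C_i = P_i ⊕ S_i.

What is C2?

C1: S = E(K, 0x60) = 0x14; 0x64 ⊕ 0x14 = 0x70.
C2: S = E(K, 0x14) = 0xFC; 0xB3 ⊕ 0xFC = 0x4F.

C2 = 0x4F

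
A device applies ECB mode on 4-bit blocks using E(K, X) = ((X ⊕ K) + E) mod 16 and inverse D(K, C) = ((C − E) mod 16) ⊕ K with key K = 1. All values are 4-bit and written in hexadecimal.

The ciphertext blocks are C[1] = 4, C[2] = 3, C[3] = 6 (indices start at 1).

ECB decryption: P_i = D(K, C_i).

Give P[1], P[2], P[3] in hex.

P[1] = 7, P[2] = 4, P[3] = 9

P[1]: D(K, 4) = 7.
P[2]: D(K, 3) = 4.
P[3]: D(K, 6) = 9.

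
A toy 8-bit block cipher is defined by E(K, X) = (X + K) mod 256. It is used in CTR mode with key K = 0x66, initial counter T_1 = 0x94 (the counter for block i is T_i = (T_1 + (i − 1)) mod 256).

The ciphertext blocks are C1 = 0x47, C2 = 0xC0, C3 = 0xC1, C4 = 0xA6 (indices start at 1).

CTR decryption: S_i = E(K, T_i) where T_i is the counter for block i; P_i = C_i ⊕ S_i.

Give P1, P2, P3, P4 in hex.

P1: T = 0x94, S = E(K, T) = 0xFA; 0x47 ⊕ 0xFA = 0xBD.
P2: T = 0x95, S = E(K, T) = 0xFB; 0xC0 ⊕ 0xFB = 0x3B.
P3: T = 0x96, S = E(K, T) = 0xFC; 0xC1 ⊕ 0xFC = 0x3D.
P4: T = 0x97, S = E(K, T) = 0xFD; 0xA6 ⊕ 0xFD = 0x5B.

P1 = 0xBD, P2 = 0x3B, P3 = 0x3D, P4 = 0x5B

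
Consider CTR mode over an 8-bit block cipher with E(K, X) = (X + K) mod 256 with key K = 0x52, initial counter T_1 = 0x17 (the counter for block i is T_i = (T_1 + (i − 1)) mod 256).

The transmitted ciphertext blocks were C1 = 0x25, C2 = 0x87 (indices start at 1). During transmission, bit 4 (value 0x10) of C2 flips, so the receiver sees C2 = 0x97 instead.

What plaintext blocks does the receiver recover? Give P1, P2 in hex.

P1 = 0x4C, P2 = 0xFD

CTR decryption: S_i = E(K, T_i) where T_i is the counter for block i; P_i = C_i ⊕ S_i.
Only C2 changed, to 0x97. In CTR, a change in C_i flips the same bit in P_i only; the keystream is unaffected. Decrypting the received ciphertext:
P1: T = 0x17, S = E(K, T) = 0x69; 0x25 ⊕ 0x69 = 0x4C.
P2: T = 0x18, S = E(K, T) = 0x6A; 0x97 ⊕ 0x6A = 0xFD.
Blocks that differ from the original plaintext: P2.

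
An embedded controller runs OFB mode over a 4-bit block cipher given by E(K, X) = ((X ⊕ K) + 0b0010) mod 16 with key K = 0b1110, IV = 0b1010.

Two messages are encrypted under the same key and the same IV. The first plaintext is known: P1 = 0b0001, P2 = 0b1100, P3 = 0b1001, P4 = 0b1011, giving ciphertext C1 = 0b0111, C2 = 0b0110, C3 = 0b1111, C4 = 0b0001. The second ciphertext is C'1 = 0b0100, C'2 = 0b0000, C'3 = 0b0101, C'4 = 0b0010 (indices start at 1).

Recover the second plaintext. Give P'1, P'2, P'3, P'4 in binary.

P'1 = 0b0010, P'2 = 0b1010, P'3 = 0b0011, P'4 = 0b1000

In OFB with a reused IV, both messages share the same keystream S_i, so C_i ⊕ C'_i = P_i ⊕ P'_i and thus P'_i = P_i ⊕ C_i ⊕ C'_i.
P'1: 0b0001 ⊕ 0b0111 ⊕ 0b0100 = 0b0010.
P'2: 0b1100 ⊕ 0b0110 ⊕ 0b0000 = 0b1010.
P'3: 0b1001 ⊕ 0b1111 ⊕ 0b0101 = 0b0011.
P'4: 0b1011 ⊕ 0b0001 ⊕ 0b0010 = 0b1000.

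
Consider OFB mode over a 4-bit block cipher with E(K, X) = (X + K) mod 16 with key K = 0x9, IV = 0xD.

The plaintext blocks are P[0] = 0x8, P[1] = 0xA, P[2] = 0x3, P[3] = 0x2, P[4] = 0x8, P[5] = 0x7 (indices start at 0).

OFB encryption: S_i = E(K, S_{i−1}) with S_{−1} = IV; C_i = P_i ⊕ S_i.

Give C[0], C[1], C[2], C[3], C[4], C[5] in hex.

C[0] = 0xE, C[1] = 0x5, C[2] = 0xB, C[3] = 0x3, C[4] = 0x2, C[5] = 0x4

C[0]: S = E(K, 0xD) = 0x6; 0x8 ⊕ 0x6 = 0xE.
C[1]: S = E(K, 0x6) = 0xF; 0xA ⊕ 0xF = 0x5.
C[2]: S = E(K, 0xF) = 0x8; 0x3 ⊕ 0x8 = 0xB.
C[3]: S = E(K, 0x8) = 0x1; 0x2 ⊕ 0x1 = 0x3.
C[4]: S = E(K, 0x1) = 0xA; 0x8 ⊕ 0xA = 0x2.
C[5]: S = E(K, 0xA) = 0x3; 0x7 ⊕ 0x3 = 0x4.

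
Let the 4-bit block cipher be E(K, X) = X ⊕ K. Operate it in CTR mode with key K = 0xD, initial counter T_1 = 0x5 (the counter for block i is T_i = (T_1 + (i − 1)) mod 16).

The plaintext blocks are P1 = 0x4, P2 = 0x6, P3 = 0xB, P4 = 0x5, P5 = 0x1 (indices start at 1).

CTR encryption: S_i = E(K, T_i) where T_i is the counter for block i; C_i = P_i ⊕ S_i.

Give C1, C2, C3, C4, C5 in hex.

C1 = 0xC, C2 = 0xD, C3 = 0x1, C4 = 0x0, C5 = 0x5

C1: T = 0x5, S = E(K, T) = 0x8; 0x4 ⊕ 0x8 = 0xC.
C2: T = 0x6, S = E(K, T) = 0xB; 0x6 ⊕ 0xB = 0xD.
C3: T = 0x7, S = E(K, T) = 0xA; 0xB ⊕ 0xA = 0x1.
C4: T = 0x8, S = E(K, T) = 0x5; 0x5 ⊕ 0x5 = 0x0.
C5: T = 0x9, S = E(K, T) = 0x4; 0x1 ⊕ 0x4 = 0x5.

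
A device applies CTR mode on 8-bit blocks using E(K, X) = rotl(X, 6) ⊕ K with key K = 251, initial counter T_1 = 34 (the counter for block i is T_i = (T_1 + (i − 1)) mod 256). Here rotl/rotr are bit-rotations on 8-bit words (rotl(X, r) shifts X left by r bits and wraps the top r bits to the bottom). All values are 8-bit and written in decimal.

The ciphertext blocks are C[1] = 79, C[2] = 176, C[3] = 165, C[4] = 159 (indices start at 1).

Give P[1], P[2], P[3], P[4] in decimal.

CTR decryption: S_i = E(K, T_i) where T_i is the counter for block i; P_i = C_i ⊕ S_i.
P[1]: T = 34, S = E(K, T) = 115; 79 ⊕ 115 = 60.
P[2]: T = 35, S = E(K, T) = 51; 176 ⊕ 51 = 131.
P[3]: T = 36, S = E(K, T) = 242; 165 ⊕ 242 = 87.
P[4]: T = 37, S = E(K, T) = 178; 159 ⊕ 178 = 45.

P[1] = 60, P[2] = 131, P[3] = 87, P[4] = 45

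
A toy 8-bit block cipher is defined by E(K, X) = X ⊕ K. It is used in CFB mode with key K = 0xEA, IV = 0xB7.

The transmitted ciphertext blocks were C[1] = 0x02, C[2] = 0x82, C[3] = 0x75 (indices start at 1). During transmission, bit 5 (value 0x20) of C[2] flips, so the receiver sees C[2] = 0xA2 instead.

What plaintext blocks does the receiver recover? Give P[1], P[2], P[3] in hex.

CFB decryption: P_i = C_i ⊕ E(K, C_{i−1}), with C_{0} = IV.
Only C[2] changed, to 0xA2. In CFB, a change in C_i flips the same bit in P_i and garbles P_{i+1}. Decrypting the received ciphertext:
P[1]: E(K, 0xB7) = 0x5D; 0x02 ⊕ 0x5D = 0x5F.
P[2]: E(K, 0x02) = 0xE8; 0xA2 ⊕ 0xE8 = 0x4A.
P[3]: E(K, 0xA2) = 0x48; 0x75 ⊕ 0x48 = 0x3D.
Blocks that differ from the original plaintext: P[2], P[3].

P[1] = 0x5F, P[2] = 0x4A, P[3] = 0x3D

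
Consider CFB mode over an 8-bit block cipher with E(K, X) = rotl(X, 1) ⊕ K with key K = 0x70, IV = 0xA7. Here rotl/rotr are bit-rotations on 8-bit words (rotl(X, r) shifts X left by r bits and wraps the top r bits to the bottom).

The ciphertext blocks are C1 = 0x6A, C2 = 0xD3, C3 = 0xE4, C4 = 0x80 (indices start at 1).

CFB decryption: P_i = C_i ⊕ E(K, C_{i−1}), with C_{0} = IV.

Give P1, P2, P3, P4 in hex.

P1: E(K, 0xA7) = 0x3F; 0x6A ⊕ 0x3F = 0x55.
P2: E(K, 0x6A) = 0xA4; 0xD3 ⊕ 0xA4 = 0x77.
P3: E(K, 0xD3) = 0xD7; 0xE4 ⊕ 0xD7 = 0x33.
P4: E(K, 0xE4) = 0xB9; 0x80 ⊕ 0xB9 = 0x39.

P1 = 0x55, P2 = 0x77, P3 = 0x33, P4 = 0x39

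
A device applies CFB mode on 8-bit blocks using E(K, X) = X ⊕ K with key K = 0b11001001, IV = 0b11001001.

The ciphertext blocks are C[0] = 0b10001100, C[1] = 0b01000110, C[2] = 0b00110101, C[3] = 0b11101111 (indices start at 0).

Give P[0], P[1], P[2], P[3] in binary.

P[0] = 0b10001100, P[1] = 0b00000011, P[2] = 0b10111010, P[3] = 0b00010011

CFB decryption: P_i = C_i ⊕ E(K, C_{i−1}), with C_{−1} = IV.
P[0]: E(K, 0b11001001) = 0b00000000; 0b10001100 ⊕ 0b00000000 = 0b10001100.
P[1]: E(K, 0b10001100) = 0b01000101; 0b01000110 ⊕ 0b01000101 = 0b00000011.
P[2]: E(K, 0b01000110) = 0b10001111; 0b00110101 ⊕ 0b10001111 = 0b10111010.
P[3]: E(K, 0b00110101) = 0b11111100; 0b11101111 ⊕ 0b11111100 = 0b00010011.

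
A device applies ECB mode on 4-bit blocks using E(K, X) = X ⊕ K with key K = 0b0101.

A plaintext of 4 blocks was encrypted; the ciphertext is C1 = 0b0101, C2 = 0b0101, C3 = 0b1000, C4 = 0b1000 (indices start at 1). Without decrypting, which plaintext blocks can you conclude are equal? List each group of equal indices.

ECB encrypts each block independently with the same key, so equal ciphertext blocks imply equal plaintext blocks.
C1 = C2 = 0b0101, so P1 = P2.
C3 = C4 = 0b1000, so P3 = P4.

P1 = P2; P3 = P4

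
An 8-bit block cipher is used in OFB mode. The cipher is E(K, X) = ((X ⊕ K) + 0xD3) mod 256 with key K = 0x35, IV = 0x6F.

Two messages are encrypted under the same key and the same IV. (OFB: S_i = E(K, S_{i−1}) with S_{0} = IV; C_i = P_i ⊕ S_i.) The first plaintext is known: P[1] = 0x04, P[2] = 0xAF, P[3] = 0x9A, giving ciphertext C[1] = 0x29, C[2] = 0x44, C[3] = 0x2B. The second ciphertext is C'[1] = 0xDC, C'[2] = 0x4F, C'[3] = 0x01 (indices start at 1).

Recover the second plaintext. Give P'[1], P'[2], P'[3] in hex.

In OFB with a reused IV, both messages share the same keystream S_i, so C_i ⊕ C'_i = P_i ⊕ P'_i and thus P'_i = P_i ⊕ C_i ⊕ C'_i.
P'[1]: 0x04 ⊕ 0x29 ⊕ 0xDC = 0xF1.
P'[2]: 0xAF ⊕ 0x44 ⊕ 0x4F = 0xA4.
P'[3]: 0x9A ⊕ 0x2B ⊕ 0x01 = 0xB0.

P'[1] = 0xF1, P'[2] = 0xA4, P'[3] = 0xB0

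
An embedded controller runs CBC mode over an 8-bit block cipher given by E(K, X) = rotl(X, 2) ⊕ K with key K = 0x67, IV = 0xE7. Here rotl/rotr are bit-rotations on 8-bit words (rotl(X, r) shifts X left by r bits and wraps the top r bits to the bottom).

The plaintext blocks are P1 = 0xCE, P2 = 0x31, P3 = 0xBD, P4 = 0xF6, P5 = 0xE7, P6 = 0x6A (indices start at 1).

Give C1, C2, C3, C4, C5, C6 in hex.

CBC encryption: C_i = E(K, P_i ⊕ C_{i−1}), with C_{0} = IV.
C1: P1 ⊕ 0xE7 = 0x29; E(K, 0x29) = 0xC3.
C2: P2 ⊕ 0xC3 = 0xF2; E(K, 0xF2) = 0xAC.
C3: P3 ⊕ 0xAC = 0x11; E(K, 0x11) = 0x23.
C4: P4 ⊕ 0x23 = 0xD5; E(K, 0xD5) = 0x30.
C5: P5 ⊕ 0x30 = 0xD7; E(K, 0xD7) = 0x38.
C6: P6 ⊕ 0x38 = 0x52; E(K, 0x52) = 0x2E.

C1 = 0xC3, C2 = 0xAC, C3 = 0x23, C4 = 0x30, C5 = 0x38, C6 = 0x2E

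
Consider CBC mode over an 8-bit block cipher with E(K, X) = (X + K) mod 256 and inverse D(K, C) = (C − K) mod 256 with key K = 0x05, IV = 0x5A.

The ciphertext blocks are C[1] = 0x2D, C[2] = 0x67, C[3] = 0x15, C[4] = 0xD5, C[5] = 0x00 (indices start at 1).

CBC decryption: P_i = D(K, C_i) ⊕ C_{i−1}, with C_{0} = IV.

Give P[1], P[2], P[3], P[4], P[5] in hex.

P[1] = 0x72, P[2] = 0x4F, P[3] = 0x77, P[4] = 0xC5, P[5] = 0x2E

P[1]: D(K, 0x2D) = 0x28; 0x28 ⊕ 0x5A = 0x72.
P[2]: D(K, 0x67) = 0x62; 0x62 ⊕ 0x2D = 0x4F.
P[3]: D(K, 0x15) = 0x10; 0x10 ⊕ 0x67 = 0x77.
P[4]: D(K, 0xD5) = 0xD0; 0xD0 ⊕ 0x15 = 0xC5.
P[5]: D(K, 0x00) = 0xFB; 0xFB ⊕ 0xD5 = 0x2E.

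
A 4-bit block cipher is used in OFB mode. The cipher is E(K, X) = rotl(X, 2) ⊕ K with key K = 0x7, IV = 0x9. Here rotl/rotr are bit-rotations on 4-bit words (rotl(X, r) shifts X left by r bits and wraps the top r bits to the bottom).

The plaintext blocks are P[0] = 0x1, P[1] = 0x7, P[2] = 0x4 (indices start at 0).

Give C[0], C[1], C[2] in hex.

OFB encryption: S_i = E(K, S_{i−1}) with S_{−1} = IV; C_i = P_i ⊕ S_i.
C[0]: S = E(K, 0x9) = 0x1; 0x1 ⊕ 0x1 = 0x0.
C[1]: S = E(K, 0x1) = 0x3; 0x7 ⊕ 0x3 = 0x4.
C[2]: S = E(K, 0x3) = 0xB; 0x4 ⊕ 0xB = 0xF.

C[0] = 0x0, C[1] = 0x4, C[2] = 0xF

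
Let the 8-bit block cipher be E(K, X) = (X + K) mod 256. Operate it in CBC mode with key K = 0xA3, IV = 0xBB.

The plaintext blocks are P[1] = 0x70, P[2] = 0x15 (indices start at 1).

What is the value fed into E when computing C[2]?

CBC encryption: C_i = E(K, P_i ⊕ C_{i−1}), with C_{0} = IV.
C[1]: P[1] ⊕ 0xBB = 0xCB; E(K, 0xCB) = 0x6E.
C[2]: P[2] ⊕ 0x6E = 0x7B; E(K, 0x7B) = 0x1E.
So the input to E for block [2] is 0x7B.

0x7B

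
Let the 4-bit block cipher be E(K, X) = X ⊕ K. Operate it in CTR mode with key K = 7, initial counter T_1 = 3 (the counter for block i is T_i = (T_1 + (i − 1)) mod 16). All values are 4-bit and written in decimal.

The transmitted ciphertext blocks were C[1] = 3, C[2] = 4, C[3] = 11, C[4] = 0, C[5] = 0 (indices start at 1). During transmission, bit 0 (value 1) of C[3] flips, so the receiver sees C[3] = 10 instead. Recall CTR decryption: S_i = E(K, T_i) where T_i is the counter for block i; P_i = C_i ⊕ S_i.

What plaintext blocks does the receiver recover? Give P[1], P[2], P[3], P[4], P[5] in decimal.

P[1] = 7, P[2] = 7, P[3] = 8, P[4] = 1, P[5] = 0

Only C[3] changed, to 10. In CTR, a change in C_i flips the same bit in P_i only; the keystream is unaffected. Decrypting the received ciphertext:
P[1]: T = 3, S = E(K, T) = 4; 3 ⊕ 4 = 7.
P[2]: T = 4, S = E(K, T) = 3; 4 ⊕ 3 = 7.
P[3]: T = 5, S = E(K, T) = 2; 10 ⊕ 2 = 8.
P[4]: T = 6, S = E(K, T) = 1; 0 ⊕ 1 = 1.
P[5]: T = 7, S = E(K, T) = 0; 0 ⊕ 0 = 0.
Blocks that differ from the original plaintext: P[3].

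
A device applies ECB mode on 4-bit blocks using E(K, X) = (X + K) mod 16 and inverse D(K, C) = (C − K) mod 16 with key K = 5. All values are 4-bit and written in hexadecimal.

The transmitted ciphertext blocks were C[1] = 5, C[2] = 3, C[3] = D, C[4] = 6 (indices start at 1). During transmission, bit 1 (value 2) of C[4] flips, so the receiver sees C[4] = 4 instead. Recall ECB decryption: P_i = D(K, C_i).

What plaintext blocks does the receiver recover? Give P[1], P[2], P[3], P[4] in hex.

P[1] = 0, P[2] = E, P[3] = 8, P[4] = F

Only C[4] changed, to 4. In ECB, a change in C_i affects only P_i. Decrypting the received ciphertext:
P[1]: D(K, 5) = 0.
P[2]: D(K, 3) = E.
P[3]: D(K, D) = 8.
P[4]: D(K, 4) = F.
Blocks that differ from the original plaintext: P[4].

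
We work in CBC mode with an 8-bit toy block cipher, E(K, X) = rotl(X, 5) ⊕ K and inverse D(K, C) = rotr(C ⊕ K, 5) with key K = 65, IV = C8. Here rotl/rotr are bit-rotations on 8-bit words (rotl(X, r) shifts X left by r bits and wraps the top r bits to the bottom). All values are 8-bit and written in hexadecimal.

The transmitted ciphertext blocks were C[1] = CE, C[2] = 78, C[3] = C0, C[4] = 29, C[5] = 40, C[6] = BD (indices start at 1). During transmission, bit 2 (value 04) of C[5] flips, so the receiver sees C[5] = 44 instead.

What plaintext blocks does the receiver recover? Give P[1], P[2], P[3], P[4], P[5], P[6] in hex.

P[1] = 95, P[2] = 26, P[3] = 55, P[4] = A2, P[5] = 20, P[6] = 82

CBC decryption: P_i = D(K, C_i) ⊕ C_{i−1}, with C_{0} = IV.
Only C[5] changed, to 44. In CBC, a change in C_i garbles P_i and flips the same bit in P_{i+1}. Decrypting the received ciphertext:
P[1]: D(K, CE) = 5D; 5D ⊕ C8 = 95.
P[2]: D(K, 78) = E8; E8 ⊕ CE = 26.
P[3]: D(K, C0) = 2D; 2D ⊕ 78 = 55.
P[4]: D(K, 29) = 62; 62 ⊕ C0 = A2.
P[5]: D(K, 44) = 09; 09 ⊕ 29 = 20.
P[6]: D(K, BD) = C6; C6 ⊕ 44 = 82.
Blocks that differ from the original plaintext: P[5], P[6].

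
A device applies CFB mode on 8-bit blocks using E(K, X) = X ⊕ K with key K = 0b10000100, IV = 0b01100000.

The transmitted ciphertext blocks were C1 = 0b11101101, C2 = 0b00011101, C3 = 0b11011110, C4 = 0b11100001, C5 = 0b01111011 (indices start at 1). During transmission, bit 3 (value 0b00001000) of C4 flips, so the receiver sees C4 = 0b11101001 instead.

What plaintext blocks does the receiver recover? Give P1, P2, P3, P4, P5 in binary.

P1 = 0b00001001, P2 = 0b01110100, P3 = 0b01000111, P4 = 0b10110011, P5 = 0b00010110

CFB decryption: P_i = C_i ⊕ E(K, C_{i−1}), with C_{0} = IV.
Only C4 changed, to 0b11101001. In CFB, a change in C_i flips the same bit in P_i and garbles P_{i+1}. Decrypting the received ciphertext:
P1: E(K, 0b01100000) = 0b11100100; 0b11101101 ⊕ 0b11100100 = 0b00001001.
P2: E(K, 0b11101101) = 0b01101001; 0b00011101 ⊕ 0b01101001 = 0b01110100.
P3: E(K, 0b00011101) = 0b10011001; 0b11011110 ⊕ 0b10011001 = 0b01000111.
P4: E(K, 0b11011110) = 0b01011010; 0b11101001 ⊕ 0b01011010 = 0b10110011.
P5: E(K, 0b11101001) = 0b01101101; 0b01111011 ⊕ 0b01101101 = 0b00010110.
Blocks that differ from the original plaintext: P4, P5.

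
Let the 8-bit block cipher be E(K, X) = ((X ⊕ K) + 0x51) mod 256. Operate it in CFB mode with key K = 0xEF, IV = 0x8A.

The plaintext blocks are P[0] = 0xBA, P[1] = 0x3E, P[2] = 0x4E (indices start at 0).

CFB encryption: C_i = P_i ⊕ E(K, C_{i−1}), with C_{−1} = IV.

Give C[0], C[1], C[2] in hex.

C[0]: E(K, 0x8A) = 0xB6; 0xBA ⊕ 0xB6 = 0x0C.
C[1]: E(K, 0x0C) = 0x34; 0x3E ⊕ 0x34 = 0x0A.
C[2]: E(K, 0x0A) = 0x36; 0x4E ⊕ 0x36 = 0x78.

C[0] = 0x0C, C[1] = 0x0A, C[2] = 0x78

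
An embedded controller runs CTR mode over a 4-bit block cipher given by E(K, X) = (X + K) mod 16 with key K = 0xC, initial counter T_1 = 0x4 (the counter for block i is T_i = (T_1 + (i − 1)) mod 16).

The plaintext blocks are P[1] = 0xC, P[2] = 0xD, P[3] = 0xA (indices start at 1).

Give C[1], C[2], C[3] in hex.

C[1] = 0xC, C[2] = 0xC, C[3] = 0x8

CTR encryption: S_i = E(K, T_i) where T_i is the counter for block i; C_i = P_i ⊕ S_i.
C[1]: T = 0x4, S = E(K, T) = 0x0; 0xC ⊕ 0x0 = 0xC.
C[2]: T = 0x5, S = E(K, T) = 0x1; 0xD ⊕ 0x1 = 0xC.
C[3]: T = 0x6, S = E(K, T) = 0x2; 0xA ⊕ 0x2 = 0x8.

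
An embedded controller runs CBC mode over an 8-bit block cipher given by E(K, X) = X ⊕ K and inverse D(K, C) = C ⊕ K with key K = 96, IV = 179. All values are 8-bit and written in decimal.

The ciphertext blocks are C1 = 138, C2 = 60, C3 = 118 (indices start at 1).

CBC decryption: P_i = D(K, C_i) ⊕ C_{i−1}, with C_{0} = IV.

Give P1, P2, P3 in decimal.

P1 = 89, P2 = 214, P3 = 42

P1: D(K, 138) = 234; 234 ⊕ 179 = 89.
P2: D(K, 60) = 92; 92 ⊕ 138 = 214.
P3: D(K, 118) = 22; 22 ⊕ 60 = 42.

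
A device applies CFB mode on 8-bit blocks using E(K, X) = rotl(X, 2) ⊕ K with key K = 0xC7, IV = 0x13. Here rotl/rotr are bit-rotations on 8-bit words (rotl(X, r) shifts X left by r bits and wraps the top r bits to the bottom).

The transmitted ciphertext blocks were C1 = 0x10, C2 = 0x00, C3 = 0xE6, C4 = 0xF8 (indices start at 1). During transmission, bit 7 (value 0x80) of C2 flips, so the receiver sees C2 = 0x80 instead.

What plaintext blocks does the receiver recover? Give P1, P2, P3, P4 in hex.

CFB decryption: P_i = C_i ⊕ E(K, C_{i−1}), with C_{0} = IV.
Only C2 changed, to 0x80. In CFB, a change in C_i flips the same bit in P_i and garbles P_{i+1}. Decrypting the received ciphertext:
P1: E(K, 0x13) = 0x8B; 0x10 ⊕ 0x8B = 0x9B.
P2: E(K, 0x10) = 0x87; 0x80 ⊕ 0x87 = 0x07.
P3: E(K, 0x80) = 0xC5; 0xE6 ⊕ 0xC5 = 0x23.
P4: E(K, 0xE6) = 0x5C; 0xF8 ⊕ 0x5C = 0xA4.
Blocks that differ from the original plaintext: P2, P3.

P1 = 0x9B, P2 = 0x07, P3 = 0x23, P4 = 0xA4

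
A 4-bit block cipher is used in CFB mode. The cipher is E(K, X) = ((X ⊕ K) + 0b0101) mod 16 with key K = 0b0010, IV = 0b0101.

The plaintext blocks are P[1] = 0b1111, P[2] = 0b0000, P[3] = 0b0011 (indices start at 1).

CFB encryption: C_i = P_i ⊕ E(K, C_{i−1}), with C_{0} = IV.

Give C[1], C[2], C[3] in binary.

C[1]: E(K, 0b0101) = 0b1100; 0b1111 ⊕ 0b1100 = 0b0011.
C[2]: E(K, 0b0011) = 0b0110; 0b0000 ⊕ 0b0110 = 0b0110.
C[3]: E(K, 0b0110) = 0b1001; 0b0011 ⊕ 0b1001 = 0b1010.

C[1] = 0b0011, C[2] = 0b0110, C[3] = 0b1010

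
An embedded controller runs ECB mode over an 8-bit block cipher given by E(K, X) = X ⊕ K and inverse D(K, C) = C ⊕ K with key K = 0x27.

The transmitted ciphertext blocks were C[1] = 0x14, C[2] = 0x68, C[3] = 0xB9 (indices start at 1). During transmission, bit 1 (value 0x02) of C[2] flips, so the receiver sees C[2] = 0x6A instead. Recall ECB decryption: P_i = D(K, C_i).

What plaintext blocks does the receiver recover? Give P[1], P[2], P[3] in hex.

P[1] = 0x33, P[2] = 0x4D, P[3] = 0x9E

Only C[2] changed, to 0x6A. In ECB, a change in C_i affects only P_i. Decrypting the received ciphertext:
P[1]: D(K, 0x14) = 0x33.
P[2]: D(K, 0x6A) = 0x4D.
P[3]: D(K, 0xB9) = 0x9E.
Blocks that differ from the original plaintext: P[2].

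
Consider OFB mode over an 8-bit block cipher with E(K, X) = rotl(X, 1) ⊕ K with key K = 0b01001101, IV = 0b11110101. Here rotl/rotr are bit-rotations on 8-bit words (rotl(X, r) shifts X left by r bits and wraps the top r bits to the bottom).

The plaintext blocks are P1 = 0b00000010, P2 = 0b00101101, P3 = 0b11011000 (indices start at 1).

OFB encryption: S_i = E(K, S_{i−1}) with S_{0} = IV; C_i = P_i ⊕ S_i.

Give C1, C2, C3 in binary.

C1 = 0b10100100, C2 = 0b00101101, C3 = 0b10010101

C1: S = E(K, 0b11110101) = 0b10100110; 0b00000010 ⊕ 0b10100110 = 0b10100100.
C2: S = E(K, 0b10100110) = 0b00000000; 0b00101101 ⊕ 0b00000000 = 0b00101101.
C3: S = E(K, 0b00000000) = 0b01001101; 0b11011000 ⊕ 0b01001101 = 0b10010101.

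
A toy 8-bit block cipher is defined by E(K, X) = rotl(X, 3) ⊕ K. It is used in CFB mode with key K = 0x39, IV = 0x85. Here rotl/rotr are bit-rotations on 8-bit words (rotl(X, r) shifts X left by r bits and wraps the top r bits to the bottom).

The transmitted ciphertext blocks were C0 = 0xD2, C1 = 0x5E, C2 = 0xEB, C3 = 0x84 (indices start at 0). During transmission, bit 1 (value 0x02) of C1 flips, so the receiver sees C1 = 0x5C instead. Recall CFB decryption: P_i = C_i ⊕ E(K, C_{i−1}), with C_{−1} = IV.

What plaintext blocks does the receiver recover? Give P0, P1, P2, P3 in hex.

Only C1 changed, to 0x5C. In CFB, a change in C_i flips the same bit in P_i and garbles P_{i+1}. Decrypting the received ciphertext:
P0: E(K, 0x85) = 0x15; 0xD2 ⊕ 0x15 = 0xC7.
P1: E(K, 0xD2) = 0xAF; 0x5C ⊕ 0xAF = 0xF3.
P2: E(K, 0x5C) = 0xDB; 0xEB ⊕ 0xDB = 0x30.
P3: E(K, 0xEB) = 0x66; 0x84 ⊕ 0x66 = 0xE2.
Blocks that differ from the original plaintext: P1, P2.

P0 = 0xC7, P1 = 0xF3, P2 = 0x30, P3 = 0xE2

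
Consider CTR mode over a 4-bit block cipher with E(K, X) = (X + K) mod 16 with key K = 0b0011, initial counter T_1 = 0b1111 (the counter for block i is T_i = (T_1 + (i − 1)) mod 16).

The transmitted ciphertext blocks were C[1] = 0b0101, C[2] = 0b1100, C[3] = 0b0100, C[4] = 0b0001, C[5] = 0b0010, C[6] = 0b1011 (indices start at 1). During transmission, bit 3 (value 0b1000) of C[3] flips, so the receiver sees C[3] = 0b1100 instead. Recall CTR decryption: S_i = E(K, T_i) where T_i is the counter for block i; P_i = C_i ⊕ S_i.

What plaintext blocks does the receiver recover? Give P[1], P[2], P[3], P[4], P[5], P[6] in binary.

P[1] = 0b0111, P[2] = 0b1111, P[3] = 0b1000, P[4] = 0b0100, P[5] = 0b0100, P[6] = 0b1100

Only C[3] changed, to 0b1100. In CTR, a change in C_i flips the same bit in P_i only; the keystream is unaffected. Decrypting the received ciphertext:
P[1]: T = 0b1111, S = E(K, T) = 0b0010; 0b0101 ⊕ 0b0010 = 0b0111.
P[2]: T = 0b0000, S = E(K, T) = 0b0011; 0b1100 ⊕ 0b0011 = 0b1111.
P[3]: T = 0b0001, S = E(K, T) = 0b0100; 0b1100 ⊕ 0b0100 = 0b1000.
P[4]: T = 0b0010, S = E(K, T) = 0b0101; 0b0001 ⊕ 0b0101 = 0b0100.
P[5]: T = 0b0011, S = E(K, T) = 0b0110; 0b0010 ⊕ 0b0110 = 0b0100.
P[6]: T = 0b0100, S = E(K, T) = 0b0111; 0b1011 ⊕ 0b0111 = 0b1100.
Blocks that differ from the original plaintext: P[3].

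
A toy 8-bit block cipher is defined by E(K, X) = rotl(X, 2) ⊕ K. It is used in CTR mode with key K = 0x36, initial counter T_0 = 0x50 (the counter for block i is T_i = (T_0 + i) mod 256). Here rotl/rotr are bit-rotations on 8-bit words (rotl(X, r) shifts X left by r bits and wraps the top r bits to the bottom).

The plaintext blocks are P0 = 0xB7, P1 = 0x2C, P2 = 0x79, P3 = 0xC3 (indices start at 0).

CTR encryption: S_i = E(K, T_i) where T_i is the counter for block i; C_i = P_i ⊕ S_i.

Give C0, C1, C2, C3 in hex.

C0 = 0xC0, C1 = 0x5F, C2 = 0x06, C3 = 0xB8

C0: T = 0x50, S = E(K, T) = 0x77; 0xB7 ⊕ 0x77 = 0xC0.
C1: T = 0x51, S = E(K, T) = 0x73; 0x2C ⊕ 0x73 = 0x5F.
C2: T = 0x52, S = E(K, T) = 0x7F; 0x79 ⊕ 0x7F = 0x06.
C3: T = 0x53, S = E(K, T) = 0x7B; 0xC3 ⊕ 0x7B = 0xB8.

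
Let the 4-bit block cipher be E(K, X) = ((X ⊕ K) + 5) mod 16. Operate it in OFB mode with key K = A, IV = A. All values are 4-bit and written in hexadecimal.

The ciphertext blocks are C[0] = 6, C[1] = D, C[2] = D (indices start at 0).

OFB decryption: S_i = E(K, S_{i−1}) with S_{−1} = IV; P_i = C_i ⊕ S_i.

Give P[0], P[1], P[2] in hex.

P[0]: S = E(K, A) = 5; 6 ⊕ 5 = 3.
P[1]: S = E(K, 5) = 4; D ⊕ 4 = 9.
P[2]: S = E(K, 4) = 3; D ⊕ 3 = E.

P[0] = 3, P[1] = 9, P[2] = E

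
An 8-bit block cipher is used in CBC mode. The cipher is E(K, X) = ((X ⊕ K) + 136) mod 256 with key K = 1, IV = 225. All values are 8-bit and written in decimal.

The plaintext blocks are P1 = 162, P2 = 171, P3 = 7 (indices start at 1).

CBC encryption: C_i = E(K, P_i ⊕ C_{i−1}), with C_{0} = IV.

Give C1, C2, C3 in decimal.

C1: P1 ⊕ 225 = 67; E(K, 67) = 202.
C2: P2 ⊕ 202 = 97; E(K, 97) = 232.
C3: P3 ⊕ 232 = 239; E(K, 239) = 118.

C1 = 202, C2 = 232, C3 = 118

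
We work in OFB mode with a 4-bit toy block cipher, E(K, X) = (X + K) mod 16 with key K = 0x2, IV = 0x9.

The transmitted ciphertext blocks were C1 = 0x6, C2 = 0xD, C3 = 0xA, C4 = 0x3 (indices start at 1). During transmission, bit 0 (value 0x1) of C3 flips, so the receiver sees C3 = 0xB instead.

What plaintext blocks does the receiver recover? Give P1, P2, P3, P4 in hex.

P1 = 0xD, P2 = 0x0, P3 = 0x4, P4 = 0x2

OFB decryption: S_i = E(K, S_{i−1}) with S_{0} = IV; P_i = C_i ⊕ S_i.
Only C3 changed, to 0xB. In OFB, a change in C_i flips the same bit in P_i only; the keystream is unaffected. Decrypting the received ciphertext:
P1: S = E(K, 0x9) = 0xB; 0x6 ⊕ 0xB = 0xD.
P2: S = E(K, 0xB) = 0xD; 0xD ⊕ 0xD = 0x0.
P3: S = E(K, 0xD) = 0xF; 0xB ⊕ 0xF = 0x4.
P4: S = E(K, 0xF) = 0x1; 0x3 ⊕ 0x1 = 0x2.
Blocks that differ from the original plaintext: P3.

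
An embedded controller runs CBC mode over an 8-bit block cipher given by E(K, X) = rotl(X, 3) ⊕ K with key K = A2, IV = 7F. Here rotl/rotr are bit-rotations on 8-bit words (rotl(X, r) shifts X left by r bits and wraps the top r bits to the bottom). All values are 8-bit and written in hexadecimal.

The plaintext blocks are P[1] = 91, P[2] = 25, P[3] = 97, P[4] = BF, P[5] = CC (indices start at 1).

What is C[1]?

C[1] = D5

CBC encryption: C_i = E(K, P_i ⊕ C_{i−1}), with C_{0} = IV.
C[1]: P[1] ⊕ 7F = EE; E(K, EE) = D5.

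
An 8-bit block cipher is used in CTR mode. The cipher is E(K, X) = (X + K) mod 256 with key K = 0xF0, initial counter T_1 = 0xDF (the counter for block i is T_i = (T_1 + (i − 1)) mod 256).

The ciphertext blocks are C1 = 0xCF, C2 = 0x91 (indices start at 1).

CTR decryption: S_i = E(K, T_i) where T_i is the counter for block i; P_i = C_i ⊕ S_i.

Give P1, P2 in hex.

P1: T = 0xDF, S = E(K, T) = 0xCF; 0xCF ⊕ 0xCF = 0x00.
P2: T = 0xE0, S = E(K, T) = 0xD0; 0x91 ⊕ 0xD0 = 0x41.

P1 = 0x00, P2 = 0x41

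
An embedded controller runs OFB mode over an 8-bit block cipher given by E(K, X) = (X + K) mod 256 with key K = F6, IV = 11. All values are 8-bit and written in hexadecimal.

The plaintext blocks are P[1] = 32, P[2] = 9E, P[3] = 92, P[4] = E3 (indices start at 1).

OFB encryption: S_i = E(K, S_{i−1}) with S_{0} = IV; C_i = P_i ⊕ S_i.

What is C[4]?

C[1]: S = E(K, 11) = 07; 32 ⊕ 07 = 35.
C[2]: S = E(K, 07) = FD; 9E ⊕ FD = 63.
C[3]: S = E(K, FD) = F3; 92 ⊕ F3 = 61.
C[4]: S = E(K, F3) = E9; E3 ⊕ E9 = 0A.

C[4] = 0A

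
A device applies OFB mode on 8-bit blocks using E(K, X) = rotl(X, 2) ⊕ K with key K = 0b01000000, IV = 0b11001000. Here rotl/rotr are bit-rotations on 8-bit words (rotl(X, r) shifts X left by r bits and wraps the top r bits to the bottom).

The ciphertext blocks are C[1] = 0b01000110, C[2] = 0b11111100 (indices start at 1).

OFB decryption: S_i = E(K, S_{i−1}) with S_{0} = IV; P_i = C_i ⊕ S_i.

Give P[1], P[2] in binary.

P[1] = 0b00100101, P[2] = 0b00110001

P[1]: S = E(K, 0b11001000) = 0b01100011; 0b01000110 ⊕ 0b01100011 = 0b00100101.
P[2]: S = E(K, 0b01100011) = 0b11001101; 0b11111100 ⊕ 0b11001101 = 0b00110001.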